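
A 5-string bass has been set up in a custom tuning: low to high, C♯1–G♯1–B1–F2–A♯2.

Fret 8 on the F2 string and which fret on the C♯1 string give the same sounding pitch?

F2 at fret 8 is F2 + 8 semitones = C♯3.
The open C♯1 string is 16 semitones below the open F2, so the same pitch on the C♯1 string lies at fret 8 + 16 = 24.

24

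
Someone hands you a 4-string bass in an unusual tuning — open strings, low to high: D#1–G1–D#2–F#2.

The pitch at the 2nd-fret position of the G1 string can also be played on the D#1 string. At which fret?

Fret 2 on G1 is MIDI 31 + 2 = 33 (A1). On the D#1 string (open MIDI 27), that pitch is 33 − 27 = fret 6.

6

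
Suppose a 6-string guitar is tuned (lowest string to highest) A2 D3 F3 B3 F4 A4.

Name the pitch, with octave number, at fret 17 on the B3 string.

B3 is MIDI 59. Adding 17 gives 76, which is E5.

E5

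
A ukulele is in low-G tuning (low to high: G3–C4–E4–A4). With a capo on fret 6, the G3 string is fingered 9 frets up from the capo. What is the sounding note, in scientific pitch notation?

The capo raises the open G3 by 6 semitones to C#4; fretting 9 more gives G3 + 6 + 9 = G3 + 15 semitones = A#4.
(Also written Bb.)

A#4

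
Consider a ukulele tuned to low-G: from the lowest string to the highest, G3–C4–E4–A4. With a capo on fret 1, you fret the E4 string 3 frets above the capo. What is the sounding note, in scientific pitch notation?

G#4

The capo raises the open E4 by 1 semitone to F4; fretting 3 more gives E4 + 1 + 3 = E4 + 4 semitones = G#4.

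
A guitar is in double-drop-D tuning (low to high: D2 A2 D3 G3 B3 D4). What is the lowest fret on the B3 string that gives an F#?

7

From B3, count semitones up the chromatic scale until reaching F#: B–C–C#–D–D#–E–F–F# — 7 steps.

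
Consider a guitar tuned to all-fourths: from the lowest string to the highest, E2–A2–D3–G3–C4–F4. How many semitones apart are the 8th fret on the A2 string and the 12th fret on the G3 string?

A2 at fret 8 → F3 (MIDI 53); G3 at fret 12 → G4 (MIDI 67).
53 − 67 = -14, so the two pitches are 14 semitones apart, with G4 the higher.

14 semitones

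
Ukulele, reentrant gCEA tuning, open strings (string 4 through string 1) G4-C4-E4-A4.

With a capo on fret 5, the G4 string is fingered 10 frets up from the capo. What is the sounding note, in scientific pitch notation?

A#5

The capo raises the open G4 by 5 semitones to C5; fretting 10 more gives G4 + 5 + 10 = G4 + 15 semitones = A#5.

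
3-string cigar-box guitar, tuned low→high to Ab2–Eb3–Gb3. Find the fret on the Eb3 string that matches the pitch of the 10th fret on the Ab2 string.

Ab2 at fret 10 is Ab2 + 10 semitones = Gb3.
The open Eb3 string is 7 semitones above the open Ab2, so the same pitch on the Eb3 string lies at fret 10 − 7 = 3.

3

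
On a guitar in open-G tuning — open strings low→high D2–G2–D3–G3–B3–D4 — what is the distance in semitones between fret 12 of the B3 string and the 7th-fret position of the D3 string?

14 semitones

B3 at fret 12 → B4 (MIDI 71); D3 at fret 7 → A3 (MIDI 57).
71 − 57 = 14, so the two pitches are 14 semitones apart, with B4 the higher.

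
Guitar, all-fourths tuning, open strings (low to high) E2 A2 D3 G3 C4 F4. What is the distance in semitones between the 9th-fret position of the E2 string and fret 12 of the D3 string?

13 semitones

E2 at fret 9 → C#3 (MIDI 49); D3 at fret 12 → D4 (MIDI 62).
49 − 62 = -13, so the two pitches are 13 semitones apart, with D4 the higher.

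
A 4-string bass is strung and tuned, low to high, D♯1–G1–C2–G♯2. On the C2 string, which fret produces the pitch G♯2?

8

G♯2 is 8 semitones above the open C2 (C–C#–D–D#–E–F–F#–G–G#), so it sits at fret 8.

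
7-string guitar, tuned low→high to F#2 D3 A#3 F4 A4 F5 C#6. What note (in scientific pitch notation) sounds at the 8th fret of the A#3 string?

F#4

The open A#3 string plus 8 semitones: A#–B–C–C#–D–D#–E–F–F#.
The walk passes from B into C once, so the octave number goes from 3 to 4.
(Equivalently spelled Gb4.)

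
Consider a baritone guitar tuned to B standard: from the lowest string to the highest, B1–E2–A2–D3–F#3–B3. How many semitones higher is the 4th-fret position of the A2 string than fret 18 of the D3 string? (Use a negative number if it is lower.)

-19 semitones

A2 at fret 4 → C#3 (MIDI 49); D3 at fret 18 → G#4 (MIDI 68).
49 − 68 = -19, so the two pitches are 19 semitones apart.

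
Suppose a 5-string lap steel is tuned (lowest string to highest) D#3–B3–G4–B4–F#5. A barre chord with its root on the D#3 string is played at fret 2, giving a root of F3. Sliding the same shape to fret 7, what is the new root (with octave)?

Moving from fret 2 to fret 7 shifts the root by 5 semitones.
F3 up 5 semitones is A#3.

A#3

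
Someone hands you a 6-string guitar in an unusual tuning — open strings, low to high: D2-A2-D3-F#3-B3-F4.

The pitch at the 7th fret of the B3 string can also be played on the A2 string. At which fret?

Fret 7 on B3 is MIDI 59 + 7 = 66 (F#4). On the A2 string (open MIDI 45), that pitch is 66 − 45 = fret 21.

21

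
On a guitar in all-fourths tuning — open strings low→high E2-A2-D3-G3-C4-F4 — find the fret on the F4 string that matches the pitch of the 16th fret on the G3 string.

G3 at fret 16 is G3 + 16 semitones = B4.
The open F4 string is 10 semitones above the open G3, so the same pitch on the F4 string lies at fret 16 − 10 = 6.

6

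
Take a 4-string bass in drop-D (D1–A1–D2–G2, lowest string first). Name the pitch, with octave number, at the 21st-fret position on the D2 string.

The open D2 string plus 21 semitones: D–D#–E–F–…–A–A#–B.
The walk passes from B into C once, so the octave number goes from 2 to 3.

B3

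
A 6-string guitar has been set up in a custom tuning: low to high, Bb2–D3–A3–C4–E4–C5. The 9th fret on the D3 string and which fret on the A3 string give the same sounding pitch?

Fret 9 on D3 is MIDI 50 + 9 = 59 (B3). On the A3 string (open MIDI 57), that pitch is 59 − 57 = fret 2.

2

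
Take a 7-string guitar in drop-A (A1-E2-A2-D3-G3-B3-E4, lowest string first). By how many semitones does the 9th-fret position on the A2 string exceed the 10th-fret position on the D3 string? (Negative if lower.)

-6 semitones

A2 at fret 9 → F#3 (MIDI 54); D3 at fret 10 → C4 (MIDI 60).
54 − 60 = -6, so the two pitches are 6 semitones apart.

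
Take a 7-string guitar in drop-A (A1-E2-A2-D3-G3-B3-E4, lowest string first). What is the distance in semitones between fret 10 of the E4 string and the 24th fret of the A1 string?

17 semitones

E4 at fret 10 → D5 (MIDI 74); A1 at fret 24 → A3 (MIDI 57).
74 − 57 = 17, so the two pitches are 17 semitones apart, with D5 the higher.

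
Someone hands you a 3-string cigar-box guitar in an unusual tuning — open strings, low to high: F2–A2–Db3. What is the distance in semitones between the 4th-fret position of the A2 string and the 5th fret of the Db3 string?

A2 at fret 4 → Db3 (MIDI 49); Db3 at fret 5 → Gb3 (MIDI 54).
49 − 54 = -5, so the two pitches are 5 semitones apart, with Gb3 the higher.

5 semitones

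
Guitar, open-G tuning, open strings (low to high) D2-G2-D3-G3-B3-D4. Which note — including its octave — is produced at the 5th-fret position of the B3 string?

Each fret is one semitone, so B3 + 5 = E4.

E4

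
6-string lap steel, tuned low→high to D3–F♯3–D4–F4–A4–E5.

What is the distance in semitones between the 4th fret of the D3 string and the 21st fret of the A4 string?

36 semitones

D3 at fret 4 → F♯3 (MIDI 54); A4 at fret 21 → F♯6 (MIDI 90).
54 − 90 = -36, so the two pitches are 36 semitones apart, with F♯6 the higher.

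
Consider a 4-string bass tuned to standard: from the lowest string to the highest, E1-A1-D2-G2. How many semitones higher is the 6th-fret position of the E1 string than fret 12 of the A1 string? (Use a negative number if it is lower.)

E1 at fret 6 → A#1 (MIDI 34); A1 at fret 12 → A2 (MIDI 45).
34 − 45 = -11, so the two pitches are 11 semitones apart.

-11 semitones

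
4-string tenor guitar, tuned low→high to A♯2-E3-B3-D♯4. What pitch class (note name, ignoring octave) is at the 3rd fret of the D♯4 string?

The open D♯4 string plus 3 semitones: D#–E–F–F#.

F♯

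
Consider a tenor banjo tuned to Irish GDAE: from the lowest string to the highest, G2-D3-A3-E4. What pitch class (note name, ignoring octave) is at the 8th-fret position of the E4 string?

E4 is MIDI 64. Adding 8 gives 72; 72 mod 12 = 0, i.e. C.

C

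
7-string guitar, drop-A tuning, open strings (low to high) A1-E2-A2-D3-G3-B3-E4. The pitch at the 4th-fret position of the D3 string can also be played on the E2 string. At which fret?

14

D3 at fret 4 is D3 + 4 semitones = F♯3.
The open E2 string is 10 semitones below the open D3, so the same pitch on the E2 string lies at fret 4 + 10 = 14.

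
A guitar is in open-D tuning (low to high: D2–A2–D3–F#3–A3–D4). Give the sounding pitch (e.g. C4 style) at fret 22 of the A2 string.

G4

A2 is MIDI 45. Adding 22 gives 67, which is G4.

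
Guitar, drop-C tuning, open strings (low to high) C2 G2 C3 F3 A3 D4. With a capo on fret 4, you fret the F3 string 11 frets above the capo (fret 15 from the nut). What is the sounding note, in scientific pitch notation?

The capo raises the open F3 by 4 semitones to A3; fretting 11 more gives F3 + 4 + 11 = F3 + 15 semitones = G#4.

G#4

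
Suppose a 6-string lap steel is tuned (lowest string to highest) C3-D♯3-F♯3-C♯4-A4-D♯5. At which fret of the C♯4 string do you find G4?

6

G4 is 6 semitones above the open C♯4 (C#–D–D#–E–F–F#–G), so it sits at fret 6.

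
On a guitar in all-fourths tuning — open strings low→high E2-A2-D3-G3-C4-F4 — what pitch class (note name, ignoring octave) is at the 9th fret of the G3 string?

G3 is MIDI 55. Adding 9 gives 64; 64 mod 12 = 4, i.e. E.

E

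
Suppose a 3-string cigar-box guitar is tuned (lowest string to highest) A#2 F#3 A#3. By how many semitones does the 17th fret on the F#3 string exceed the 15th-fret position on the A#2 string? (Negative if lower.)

F#3 at fret 17 → B4 (MIDI 71); A#2 at fret 15 → C#4 (MIDI 61).
71 − 61 = 10, so the two pitches are 10 semitones apart.

10 semitones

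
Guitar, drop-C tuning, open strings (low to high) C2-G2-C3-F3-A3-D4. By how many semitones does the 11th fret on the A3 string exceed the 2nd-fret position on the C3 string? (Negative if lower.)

A3 at fret 11 → G♯4 (MIDI 68); C3 at fret 2 → D3 (MIDI 50).
68 − 50 = 18, so the two pitches are 18 semitones apart.

18 semitones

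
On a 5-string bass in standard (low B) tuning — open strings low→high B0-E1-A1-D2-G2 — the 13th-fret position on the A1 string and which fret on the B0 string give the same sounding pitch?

Fret 13 on A1 is MIDI 33 + 13 = 46 (A#2). On the B0 string (open MIDI 23), that pitch is 46 − 23 = fret 23.

23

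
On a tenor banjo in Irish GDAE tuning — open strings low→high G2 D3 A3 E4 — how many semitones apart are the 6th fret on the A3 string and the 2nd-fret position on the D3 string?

11 semitones

A3 at fret 6 → D#4 (MIDI 63); D3 at fret 2 → E3 (MIDI 52).
63 − 52 = 11, so the two pitches are 11 semitones apart, with D#4 the higher.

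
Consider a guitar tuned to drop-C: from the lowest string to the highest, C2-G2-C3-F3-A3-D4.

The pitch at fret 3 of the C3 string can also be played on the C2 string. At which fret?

Fret 3 on C3 is MIDI 48 + 3 = 51 (D#3). On the C2 string (open MIDI 36), that pitch is 51 − 36 = fret 15.

15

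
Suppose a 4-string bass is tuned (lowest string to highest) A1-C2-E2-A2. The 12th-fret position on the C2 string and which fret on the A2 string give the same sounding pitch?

3

C2 at fret 12 is C2 + 12 semitones = C3.
The open A2 string is 9 semitones above the open C2, so the same pitch on the A2 string lies at fret 12 − 9 = 3.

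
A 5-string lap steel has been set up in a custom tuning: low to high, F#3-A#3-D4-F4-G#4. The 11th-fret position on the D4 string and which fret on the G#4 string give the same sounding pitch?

Fret 11 on D4 is MIDI 62 + 11 = 73 (C#5). On the G#4 string (open MIDI 68), that pitch is 73 − 68 = fret 5.

5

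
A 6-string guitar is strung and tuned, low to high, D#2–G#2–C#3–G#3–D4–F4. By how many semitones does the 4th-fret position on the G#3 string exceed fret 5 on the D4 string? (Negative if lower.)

G#3 at fret 4 → C4 (MIDI 60); D4 at fret 5 → G4 (MIDI 67).
60 − 67 = -7, so the two pitches are 7 semitones apart.

-7 semitones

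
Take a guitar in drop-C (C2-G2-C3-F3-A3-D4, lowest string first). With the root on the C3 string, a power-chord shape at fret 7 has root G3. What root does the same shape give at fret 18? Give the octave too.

F♯4

Moving from fret 7 to fret 18 shifts the root by 11 semitones.
G3 up 11 semitones is F♯4.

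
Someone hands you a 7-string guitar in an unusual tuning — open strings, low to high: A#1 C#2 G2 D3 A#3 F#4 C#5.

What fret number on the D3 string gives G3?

G3 is 5 semitones above the open D3 (D–D#–E–F–F#–G), so it sits at fret 5.

5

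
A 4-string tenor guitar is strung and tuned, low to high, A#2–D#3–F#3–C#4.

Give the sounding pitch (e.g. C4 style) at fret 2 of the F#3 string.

F#3 is MIDI 54. Adding 2 gives 56, which is G#3.
(Equivalently spelled Ab3.)

G#3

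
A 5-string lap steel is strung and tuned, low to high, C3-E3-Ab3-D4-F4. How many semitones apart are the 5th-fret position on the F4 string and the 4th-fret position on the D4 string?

4 semitones

F4 at fret 5 → Bb4 (MIDI 70); D4 at fret 4 → Gb4 (MIDI 66).
70 − 66 = 4, so the two pitches are 4 semitones apart, with Bb4 the higher.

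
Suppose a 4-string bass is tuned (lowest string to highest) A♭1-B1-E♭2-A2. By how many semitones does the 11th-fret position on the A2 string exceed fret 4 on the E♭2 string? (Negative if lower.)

13 semitones

A2 at fret 11 → A♭3 (MIDI 56); E♭2 at fret 4 → G2 (MIDI 43).
56 − 43 = 13, so the two pitches are 13 semitones apart.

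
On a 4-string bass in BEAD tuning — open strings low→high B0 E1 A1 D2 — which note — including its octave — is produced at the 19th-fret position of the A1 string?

E3

The open A1 string plus 19 semitones: A–A#–B–C–…–D–D#–E.
The walk passes from B into C 2 times, so the octave number goes from 1 to 3.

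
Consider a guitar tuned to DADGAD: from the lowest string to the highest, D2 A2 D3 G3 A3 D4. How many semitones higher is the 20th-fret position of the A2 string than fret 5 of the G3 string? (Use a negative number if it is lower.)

A2 at fret 20 → F4 (MIDI 65); G3 at fret 5 → C4 (MIDI 60).
65 − 60 = 5, so the two pitches are 5 semitones apart.

5 semitones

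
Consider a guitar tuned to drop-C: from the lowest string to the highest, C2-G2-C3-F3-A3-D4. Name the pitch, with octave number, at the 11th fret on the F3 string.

E4

The open F3 string plus 11 semitones: F–F#–G–G#–…–D–D#–E.
The walk passes from B into C once, so the octave number goes from 3 to 4.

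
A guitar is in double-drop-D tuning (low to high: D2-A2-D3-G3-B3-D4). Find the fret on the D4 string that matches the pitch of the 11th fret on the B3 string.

8

B3 at fret 11 is B3 + 11 semitones = A#4.
The open D4 string is 3 semitones above the open B3, so the same pitch on the D4 string lies at fret 11 − 3 = 8.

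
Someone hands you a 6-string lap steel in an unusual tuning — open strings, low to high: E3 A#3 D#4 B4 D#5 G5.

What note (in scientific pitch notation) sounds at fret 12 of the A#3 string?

A#4

Each fret is one semitone, so A#3 + 12 = A#4.
(Equivalently spelled Bb4.)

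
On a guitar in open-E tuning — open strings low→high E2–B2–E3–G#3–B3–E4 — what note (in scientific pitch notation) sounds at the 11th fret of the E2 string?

The open E2 string plus 11 semitones: E–F–F#–G–…–C#–D–D#.
The walk passes from B into C once, so the octave number goes from 2 to 3.

D#3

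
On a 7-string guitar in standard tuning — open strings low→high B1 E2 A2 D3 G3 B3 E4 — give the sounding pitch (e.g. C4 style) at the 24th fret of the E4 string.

Each fret is one semitone, so E4 + 24 = E6.

E6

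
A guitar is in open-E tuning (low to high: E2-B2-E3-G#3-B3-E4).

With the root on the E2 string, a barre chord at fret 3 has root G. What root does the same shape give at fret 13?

F

Moving from fret 3 to fret 13 shifts the root by 10 semitones.
G up 10 semitones is F.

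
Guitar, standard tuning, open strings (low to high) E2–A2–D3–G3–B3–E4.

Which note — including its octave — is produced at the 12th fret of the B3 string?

B4

B3 is MIDI 59. Adding 12 gives 71, which is B4.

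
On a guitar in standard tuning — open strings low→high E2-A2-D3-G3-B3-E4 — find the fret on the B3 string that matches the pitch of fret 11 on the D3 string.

D3 at fret 11 is D3 + 11 semitones = C#4.
The open B3 string is 9 semitones above the open D3, so the same pitch on the B3 string lies at fret 11 − 9 = 2.

2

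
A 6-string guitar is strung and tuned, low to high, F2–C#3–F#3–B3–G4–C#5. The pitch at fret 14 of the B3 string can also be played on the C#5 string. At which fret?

0

Fret 14 on B3 is MIDI 59 + 14 = 73 (C#5). On the C#5 string (open MIDI 73), that pitch is 73 − 73 = fret 0.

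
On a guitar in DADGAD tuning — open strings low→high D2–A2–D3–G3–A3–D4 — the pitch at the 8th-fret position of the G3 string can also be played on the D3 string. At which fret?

13

Fret 8 on G3 is MIDI 55 + 8 = 63 (D♯4). On the D3 string (open MIDI 50), that pitch is 63 − 50 = fret 13.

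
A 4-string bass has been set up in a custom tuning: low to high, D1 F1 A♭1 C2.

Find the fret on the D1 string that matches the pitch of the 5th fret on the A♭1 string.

11

A♭1 at fret 5 is A♭1 + 5 semitones = D♭2.
The open D1 string is 6 semitones below the open A♭1, so the same pitch on the D1 string lies at fret 5 + 6 = 11.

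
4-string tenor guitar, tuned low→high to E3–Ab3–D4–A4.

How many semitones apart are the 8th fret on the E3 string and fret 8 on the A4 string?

17 semitones

E3 at fret 8 → C4 (MIDI 60); A4 at fret 8 → F5 (MIDI 77).
60 − 77 = -17, so the two pitches are 17 semitones apart, with F5 the higher.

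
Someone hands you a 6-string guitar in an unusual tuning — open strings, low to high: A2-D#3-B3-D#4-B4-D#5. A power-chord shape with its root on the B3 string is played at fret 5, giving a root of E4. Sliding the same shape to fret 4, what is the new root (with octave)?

Moving from fret 5 to fret 4 shifts the root by -1 semitone.
E4 down 1 semitone is D#4.

D#4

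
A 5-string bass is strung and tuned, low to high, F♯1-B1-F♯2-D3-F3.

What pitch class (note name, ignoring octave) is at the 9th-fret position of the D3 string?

B

D3 is MIDI 50. Adding 9 gives 59; 59 mod 12 = 11, i.e. B.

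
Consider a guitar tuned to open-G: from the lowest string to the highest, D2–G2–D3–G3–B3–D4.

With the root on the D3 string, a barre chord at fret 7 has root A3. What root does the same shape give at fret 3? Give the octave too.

Moving from fret 7 to fret 3 shifts the root by -4 semitones.
A3 down 4 semitones is F3.

F3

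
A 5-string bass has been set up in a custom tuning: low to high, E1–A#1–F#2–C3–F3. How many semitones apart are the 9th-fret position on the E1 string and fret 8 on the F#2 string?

13 semitones

E1 at fret 9 → C#2 (MIDI 37); F#2 at fret 8 → D3 (MIDI 50).
37 − 50 = -13, so the two pitches are 13 semitones apart, with D3 the higher.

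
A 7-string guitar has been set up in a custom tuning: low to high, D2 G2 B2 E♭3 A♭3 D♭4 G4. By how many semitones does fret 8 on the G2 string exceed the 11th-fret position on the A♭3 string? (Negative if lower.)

-16 semitones

G2 at fret 8 → E♭3 (MIDI 51); A♭3 at fret 11 → G4 (MIDI 67).
51 − 67 = -16, so the two pitches are 16 semitones apart.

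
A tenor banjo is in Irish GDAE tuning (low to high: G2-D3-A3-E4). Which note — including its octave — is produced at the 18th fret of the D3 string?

The open D3 string plus 18 semitones: D–D#–E–F–…–F#–G–G#.
The walk passes from B into C once, so the octave number goes from 3 to 4.

G#4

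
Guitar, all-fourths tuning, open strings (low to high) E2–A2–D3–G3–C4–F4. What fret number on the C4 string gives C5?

C5 is 12 semitones above the open C4 (C–C#–D–D#–…–A#–B–C), so it sits at fret 12.

12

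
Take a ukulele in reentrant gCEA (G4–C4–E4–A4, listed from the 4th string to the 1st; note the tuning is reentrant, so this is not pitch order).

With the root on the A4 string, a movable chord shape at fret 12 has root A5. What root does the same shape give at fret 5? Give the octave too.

D5

Moving from fret 12 to fret 5 shifts the root by -7 semitones.
A5 down 7 semitones is D5.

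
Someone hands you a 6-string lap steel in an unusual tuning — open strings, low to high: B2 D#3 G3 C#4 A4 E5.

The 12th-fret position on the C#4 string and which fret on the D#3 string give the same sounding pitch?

22

C#4 at fret 12 is C#4 + 12 semitones = C#5.
The open D#3 string is 10 semitones below the open C#4, so the same pitch on the D#3 string lies at fret 12 + 10 = 22.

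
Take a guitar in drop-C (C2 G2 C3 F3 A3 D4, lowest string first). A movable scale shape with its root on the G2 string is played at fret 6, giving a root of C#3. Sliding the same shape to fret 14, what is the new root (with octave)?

Moving from fret 6 to fret 14 shifts the root by 8 semitones.
C#3 up 8 semitones is A3.

A3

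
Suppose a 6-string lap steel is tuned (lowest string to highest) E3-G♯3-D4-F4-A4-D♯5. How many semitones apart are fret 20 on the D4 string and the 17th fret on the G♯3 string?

D4 at fret 20 → A♯5 (MIDI 82); G♯3 at fret 17 → C♯5 (MIDI 73).
82 − 73 = 9, so the two pitches are 9 semitones apart, with A♯5 the higher.

9 semitones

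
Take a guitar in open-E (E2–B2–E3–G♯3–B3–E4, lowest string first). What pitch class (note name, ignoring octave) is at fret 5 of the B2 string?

E

The open B2 string plus 5 semitones: B–C–C#–D–D#–E.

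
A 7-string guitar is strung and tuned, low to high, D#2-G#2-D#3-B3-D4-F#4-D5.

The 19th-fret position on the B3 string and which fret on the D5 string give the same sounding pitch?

4

Fret 19 on B3 is MIDI 59 + 19 = 78 (F#5). On the D5 string (open MIDI 74), that pitch is 78 − 74 = fret 4.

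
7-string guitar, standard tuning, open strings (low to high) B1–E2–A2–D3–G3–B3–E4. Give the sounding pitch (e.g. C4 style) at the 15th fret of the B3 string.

The open B3 string plus 15 semitones: B–C–C#–D–…–C–C#–D.
The walk passes from B into C 2 times, so the octave number goes from 3 to 5.

D5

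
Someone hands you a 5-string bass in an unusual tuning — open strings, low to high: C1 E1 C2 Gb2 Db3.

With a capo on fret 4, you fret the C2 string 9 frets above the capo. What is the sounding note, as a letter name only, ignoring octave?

Db

The capo raises the open C2 by 4 semitones to E2; fretting 9 more gives C2 + 4 + 9 = C2 + 13 semitones, landing on Db.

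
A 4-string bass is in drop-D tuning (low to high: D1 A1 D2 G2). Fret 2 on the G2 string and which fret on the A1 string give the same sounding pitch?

12

G2 at fret 2 is G2 + 2 semitones = A2.
The open A1 string is 10 semitones below the open G2, so the same pitch on the A1 string lies at fret 2 + 10 = 12.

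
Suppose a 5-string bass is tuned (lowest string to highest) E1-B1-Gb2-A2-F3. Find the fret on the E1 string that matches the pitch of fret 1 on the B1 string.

8

Fret 1 on B1 is MIDI 35 + 1 = 36 (C2). On the E1 string (open MIDI 28), that pitch is 36 − 28 = fret 8.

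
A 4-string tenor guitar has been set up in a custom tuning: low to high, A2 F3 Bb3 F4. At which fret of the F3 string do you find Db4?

Db4 is 8 semitones above the open F3 (F–Gb–G–Ab–A–Bb–B–C–Db), so it sits at fret 8.

8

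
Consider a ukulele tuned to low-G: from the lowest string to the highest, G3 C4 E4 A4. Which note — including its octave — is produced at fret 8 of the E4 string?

The open E4 string plus 8 semitones: E–F–F#–G–G#–A–A#–B–C.
The walk passes from B into C once, so the octave number goes from 4 to 5.

C5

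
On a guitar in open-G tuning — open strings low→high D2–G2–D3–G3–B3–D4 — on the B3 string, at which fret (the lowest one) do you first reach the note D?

3

From B3, count semitones up the chromatic scale until reaching D: B–C–C#–D — 3 steps.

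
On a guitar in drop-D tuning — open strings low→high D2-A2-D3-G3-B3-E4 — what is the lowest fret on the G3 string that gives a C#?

From G3, count semitones up the chromatic scale until reaching C#: G–G#–A–A#–B–C–C# — 6 steps.

6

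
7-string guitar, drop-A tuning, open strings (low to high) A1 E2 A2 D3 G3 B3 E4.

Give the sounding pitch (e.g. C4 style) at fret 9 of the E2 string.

C#3

Each fret is one semitone, so E2 + 9 = C#3.
(Equivalently spelled Db3.)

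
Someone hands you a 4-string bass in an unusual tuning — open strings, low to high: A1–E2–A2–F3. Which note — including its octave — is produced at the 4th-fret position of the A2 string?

C♯3

A2 is MIDI 45. Adding 4 gives 49, which is C♯3.
(Equivalently spelled D♭3.)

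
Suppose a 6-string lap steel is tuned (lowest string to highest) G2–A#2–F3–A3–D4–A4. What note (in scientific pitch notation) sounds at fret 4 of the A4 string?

C#5

Each fret is one semitone, so A4 + 4 = C#5.
(Equivalently spelled Db5.)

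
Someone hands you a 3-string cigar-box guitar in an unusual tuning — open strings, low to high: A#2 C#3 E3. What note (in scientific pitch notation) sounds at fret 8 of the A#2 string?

F#3

The open A#2 string plus 8 semitones: A#–B–C–C#–D–D#–E–F–F#.
The walk passes from B into C once, so the octave number goes from 2 to 3.
(Equivalently spelled Gb3.)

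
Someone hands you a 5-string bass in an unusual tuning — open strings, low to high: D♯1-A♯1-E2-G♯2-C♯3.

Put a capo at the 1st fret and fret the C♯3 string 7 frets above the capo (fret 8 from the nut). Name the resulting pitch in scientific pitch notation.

A3

The capo raises the open C♯3 by 1 semitone to D3; fretting 7 more gives C♯3 + 1 + 7 = C♯3 + 8 semitones = A3.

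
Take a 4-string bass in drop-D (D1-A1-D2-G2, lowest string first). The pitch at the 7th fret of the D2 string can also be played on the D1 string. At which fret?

D2 at fret 7 is D2 + 7 semitones = A2.
The open D1 string is 12 semitones below the open D2, so the same pitch on the D1 string lies at fret 7 + 12 = 19.

19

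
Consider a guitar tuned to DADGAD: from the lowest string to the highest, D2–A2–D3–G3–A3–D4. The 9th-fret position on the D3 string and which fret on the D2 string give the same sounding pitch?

21

Fret 9 on D3 is MIDI 50 + 9 = 59 (B3). On the D2 string (open MIDI 38), that pitch is 59 − 38 = fret 21.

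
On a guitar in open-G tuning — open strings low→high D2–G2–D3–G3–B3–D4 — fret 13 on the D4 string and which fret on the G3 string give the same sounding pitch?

20

Fret 13 on D4 is MIDI 62 + 13 = 75 (D♯5). On the G3 string (open MIDI 55), that pitch is 75 − 55 = fret 20.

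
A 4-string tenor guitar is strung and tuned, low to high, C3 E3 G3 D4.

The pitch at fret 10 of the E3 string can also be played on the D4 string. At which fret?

Fret 10 on E3 is MIDI 52 + 10 = 62 (D4). On the D4 string (open MIDI 62), that pitch is 62 − 62 = fret 0.

0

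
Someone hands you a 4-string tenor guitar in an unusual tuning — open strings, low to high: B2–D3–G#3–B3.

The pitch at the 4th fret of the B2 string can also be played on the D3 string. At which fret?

B2 at fret 4 is B2 + 4 semitones = D#3.
The open D3 string is 3 semitones above the open B2, so the same pitch on the D3 string lies at fret 4 − 3 = 1.

1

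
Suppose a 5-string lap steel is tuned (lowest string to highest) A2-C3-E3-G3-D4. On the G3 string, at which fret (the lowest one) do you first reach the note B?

4

From G3, count semitones up the chromatic scale until reaching B: G–G#–A–A#–B — 4 steps.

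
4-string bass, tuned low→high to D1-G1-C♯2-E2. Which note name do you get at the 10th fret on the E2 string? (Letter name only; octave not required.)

D

E2 is MIDI 40. Adding 10 gives 50; 50 mod 12 = 2, i.e. D.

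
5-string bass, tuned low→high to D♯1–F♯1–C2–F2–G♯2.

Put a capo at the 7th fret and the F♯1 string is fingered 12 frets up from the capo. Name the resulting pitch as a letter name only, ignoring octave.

The capo raises the open F♯1 by 7 semitones to C♯2; fretting 12 more gives F♯1 + 7 + 12 = F♯1 + 19 semitones, landing on C♯.
(Also written D♭.)

C♯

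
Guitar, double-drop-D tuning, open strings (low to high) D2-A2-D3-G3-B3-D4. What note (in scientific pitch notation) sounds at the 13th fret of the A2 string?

A#3

A2 is MIDI 45. Adding 13 gives 58, which is A#3.
(Equivalently spelled Bb3.)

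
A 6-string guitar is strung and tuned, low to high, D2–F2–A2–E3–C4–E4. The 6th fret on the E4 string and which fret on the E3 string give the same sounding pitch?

E4 at fret 6 is E4 + 6 semitones = Bb4.
The open E3 string is 12 semitones below the open E4, so the same pitch on the E3 string lies at fret 6 + 12 = 18.

18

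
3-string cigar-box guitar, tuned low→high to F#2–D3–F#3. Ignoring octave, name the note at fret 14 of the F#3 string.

G#

F#3 is MIDI 54. Adding 14 gives 68; 68 mod 12 = 8, i.e. G#.
(Equivalently spelled Ab.)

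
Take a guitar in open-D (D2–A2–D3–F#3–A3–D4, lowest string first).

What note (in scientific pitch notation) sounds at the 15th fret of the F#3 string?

Each fret is one semitone, so F#3 + 15 = A4.

A4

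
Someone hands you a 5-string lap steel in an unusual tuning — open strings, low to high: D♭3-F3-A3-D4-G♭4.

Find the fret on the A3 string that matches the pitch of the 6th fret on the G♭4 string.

15

Fret 6 on G♭4 is MIDI 66 + 6 = 72 (C5). On the A3 string (open MIDI 57), that pitch is 72 − 57 = fret 15.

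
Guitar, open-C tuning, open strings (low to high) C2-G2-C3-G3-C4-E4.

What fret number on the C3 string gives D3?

2

D3 is 2 semitones above the open C3 (C–C#–D), so it sits at fret 2.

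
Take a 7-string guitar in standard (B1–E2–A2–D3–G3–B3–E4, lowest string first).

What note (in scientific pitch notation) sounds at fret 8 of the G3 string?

The open G3 string plus 8 semitones: G–G#–A–A#–B–C–C#–D–D#.
The walk passes from B into C once, so the octave number goes from 3 to 4.

D♯4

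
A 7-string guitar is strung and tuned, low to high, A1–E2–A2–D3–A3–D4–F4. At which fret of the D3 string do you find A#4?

A#4 is 20 semitones above the open D3 (D–D#–E–F–…–G#–A–A#), so it sits at fret 20.

20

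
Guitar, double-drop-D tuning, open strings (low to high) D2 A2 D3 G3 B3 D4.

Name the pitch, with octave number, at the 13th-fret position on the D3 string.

The open D3 string plus 13 semitones: D–D#–E–F–…–C#–D–D#.
The walk passes from B into C once, so the octave number goes from 3 to 4.
(Equivalently spelled E♭4.)

D♯4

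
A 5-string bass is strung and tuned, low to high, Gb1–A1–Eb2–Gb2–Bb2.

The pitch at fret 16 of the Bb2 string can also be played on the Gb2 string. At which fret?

20

Bb2 at fret 16 is Bb2 + 16 semitones = D4.
The open Gb2 string is 4 semitones below the open Bb2, so the same pitch on the Gb2 string lies at fret 16 + 4 = 20.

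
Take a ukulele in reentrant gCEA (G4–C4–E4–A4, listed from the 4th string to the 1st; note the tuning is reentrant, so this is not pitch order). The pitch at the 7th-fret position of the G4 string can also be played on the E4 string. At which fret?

G4 at fret 7 is G4 + 7 semitones = D5.
The open E4 string is 3 semitones below the open G4, so the same pitch on the E4 string lies at fret 7 + 3 = 10.

10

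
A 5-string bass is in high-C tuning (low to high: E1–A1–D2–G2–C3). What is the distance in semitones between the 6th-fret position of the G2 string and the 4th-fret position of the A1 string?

G2 at fret 6 → C#3 (MIDI 49); A1 at fret 4 → C#2 (MIDI 37).
49 − 37 = 12, so the two pitches are 12 semitones apart, with C#3 the higher.

12 semitones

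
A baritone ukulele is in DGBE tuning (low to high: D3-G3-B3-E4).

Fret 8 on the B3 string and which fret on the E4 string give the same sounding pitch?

3

B3 at fret 8 is B3 + 8 semitones = G4.
The open E4 string is 5 semitones above the open B3, so the same pitch on the E4 string lies at fret 8 − 5 = 3.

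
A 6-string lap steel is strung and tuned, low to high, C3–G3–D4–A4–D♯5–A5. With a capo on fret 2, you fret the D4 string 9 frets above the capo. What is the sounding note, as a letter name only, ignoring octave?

C♯

The capo raises the open D4 by 2 semitones to E4; fretting 9 more gives D4 + 2 + 9 = D4 + 11 semitones, landing on C♯.
(Also written D♭.)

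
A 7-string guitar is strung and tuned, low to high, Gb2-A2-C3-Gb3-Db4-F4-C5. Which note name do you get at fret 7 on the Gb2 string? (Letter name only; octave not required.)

Db

The open Gb2 string plus 7 semitones: Gb–G–Ab–A–Bb–B–C–Db.
(Equivalently spelled C#.)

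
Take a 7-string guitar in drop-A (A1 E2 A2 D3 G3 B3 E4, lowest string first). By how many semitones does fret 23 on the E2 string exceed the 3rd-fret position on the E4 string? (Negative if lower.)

E2 at fret 23 → D#4 (MIDI 63); E4 at fret 3 → G4 (MIDI 67).
63 − 67 = -4, so the two pitches are 4 semitones apart.

-4 semitones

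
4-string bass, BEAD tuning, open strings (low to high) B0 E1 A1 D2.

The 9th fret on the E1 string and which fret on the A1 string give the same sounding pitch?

4

Fret 9 on E1 is MIDI 28 + 9 = 37 (C#2). On the A1 string (open MIDI 33), that pitch is 37 − 33 = fret 4.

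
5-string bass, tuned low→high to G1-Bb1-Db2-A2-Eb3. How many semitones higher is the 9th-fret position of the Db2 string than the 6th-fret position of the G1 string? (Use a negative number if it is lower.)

Db2 at fret 9 → Bb2 (MIDI 46); G1 at fret 6 → Db2 (MIDI 37).
46 − 37 = 9, so the two pitches are 9 semitones apart.

9 semitones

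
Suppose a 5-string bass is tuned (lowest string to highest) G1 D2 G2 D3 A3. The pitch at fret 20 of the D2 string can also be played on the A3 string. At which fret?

D2 at fret 20 is D2 + 20 semitones = A#3.
The open A3 string is 19 semitones above the open D2, so the same pitch on the A3 string lies at fret 20 − 19 = 1.

1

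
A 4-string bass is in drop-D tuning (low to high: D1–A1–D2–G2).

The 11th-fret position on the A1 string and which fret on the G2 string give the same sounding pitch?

1

A1 at fret 11 is A1 + 11 semitones = G#2.
The open G2 string is 10 semitones above the open A1, so the same pitch on the G2 string lies at fret 11 − 10 = 1.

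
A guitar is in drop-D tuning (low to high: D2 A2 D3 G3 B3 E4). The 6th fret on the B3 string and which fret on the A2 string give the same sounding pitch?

20

Fret 6 on B3 is MIDI 59 + 6 = 65 (F4). On the A2 string (open MIDI 45), that pitch is 65 − 45 = fret 20.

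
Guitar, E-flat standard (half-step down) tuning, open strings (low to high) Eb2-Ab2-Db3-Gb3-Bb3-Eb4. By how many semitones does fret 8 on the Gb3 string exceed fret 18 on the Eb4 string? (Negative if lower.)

Gb3 at fret 8 → D4 (MIDI 62); Eb4 at fret 18 → A5 (MIDI 81).
62 − 81 = -19, so the two pitches are 19 semitones apart.

-19 semitones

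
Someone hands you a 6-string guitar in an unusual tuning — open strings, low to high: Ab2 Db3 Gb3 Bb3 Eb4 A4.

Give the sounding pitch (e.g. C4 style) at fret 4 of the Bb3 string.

D4

Bb3 is MIDI 58. Adding 4 gives 62, which is D4.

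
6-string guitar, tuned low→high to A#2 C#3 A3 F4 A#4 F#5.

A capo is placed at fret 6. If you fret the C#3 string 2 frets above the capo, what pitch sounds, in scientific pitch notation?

A3

The capo raises the open C#3 by 6 semitones to G3; fretting 2 more gives C#3 + 6 + 2 = C#3 + 8 semitones = A3.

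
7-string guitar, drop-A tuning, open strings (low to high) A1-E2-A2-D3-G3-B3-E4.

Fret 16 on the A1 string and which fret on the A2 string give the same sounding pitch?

4

Fret 16 on A1 is MIDI 33 + 16 = 49 (C♯3). On the A2 string (open MIDI 45), that pitch is 49 − 45 = fret 4.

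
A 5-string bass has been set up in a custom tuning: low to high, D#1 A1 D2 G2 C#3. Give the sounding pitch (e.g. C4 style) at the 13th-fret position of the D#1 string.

E2

D#1 is MIDI 27. Adding 13 gives 40, which is E2.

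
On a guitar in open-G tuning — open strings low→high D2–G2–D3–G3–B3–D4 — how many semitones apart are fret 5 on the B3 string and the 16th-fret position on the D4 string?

B3 at fret 5 → E4 (MIDI 64); D4 at fret 16 → F#5 (MIDI 78).
64 − 78 = -14, so the two pitches are 14 semitones apart, with F#5 the higher.

14 semitones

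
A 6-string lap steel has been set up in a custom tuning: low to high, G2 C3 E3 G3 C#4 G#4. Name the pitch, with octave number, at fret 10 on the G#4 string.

F#5

G#4 is MIDI 68. Adding 10 gives 78, which is F#5.
(Equivalently spelled Gb5.)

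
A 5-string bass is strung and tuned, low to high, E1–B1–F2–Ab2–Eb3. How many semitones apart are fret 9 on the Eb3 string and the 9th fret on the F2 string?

10 semitones

Eb3 at fret 9 → C4 (MIDI 60); F2 at fret 9 → D3 (MIDI 50).
60 − 50 = 10, so the two pitches are 10 semitones apart, with C4 the higher.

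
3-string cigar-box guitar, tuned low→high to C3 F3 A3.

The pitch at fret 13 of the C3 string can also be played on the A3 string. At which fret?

Fret 13 on C3 is MIDI 48 + 13 = 61 (C#4). On the A3 string (open MIDI 57), that pitch is 61 − 57 = fret 4.

4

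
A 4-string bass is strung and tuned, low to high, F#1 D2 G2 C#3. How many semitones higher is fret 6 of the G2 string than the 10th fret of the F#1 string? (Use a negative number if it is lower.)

G2 at fret 6 → C#3 (MIDI 49); F#1 at fret 10 → E2 (MIDI 40).
49 − 40 = 9, so the two pitches are 9 semitones apart.

9 semitones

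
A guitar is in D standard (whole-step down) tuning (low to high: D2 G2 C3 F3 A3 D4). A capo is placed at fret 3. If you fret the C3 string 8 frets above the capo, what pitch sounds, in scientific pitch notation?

B3

The capo raises the open C3 by 3 semitones to D#3; fretting 8 more gives C3 + 3 + 8 = C3 + 11 semitones = B3.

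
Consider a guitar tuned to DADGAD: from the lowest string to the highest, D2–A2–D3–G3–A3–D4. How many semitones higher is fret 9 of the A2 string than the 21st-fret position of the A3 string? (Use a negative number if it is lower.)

-24 semitones

A2 at fret 9 → F#3 (MIDI 54); A3 at fret 21 → F#5 (MIDI 78).
54 − 78 = -24, so the two pitches are 24 semitones apart.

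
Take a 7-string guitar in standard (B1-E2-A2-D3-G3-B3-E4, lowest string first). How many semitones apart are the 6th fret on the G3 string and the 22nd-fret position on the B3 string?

20 semitones

G3 at fret 6 → C#4 (MIDI 61); B3 at fret 22 → A5 (MIDI 81).
61 − 81 = -20, so the two pitches are 20 semitones apart, with A5 the higher.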